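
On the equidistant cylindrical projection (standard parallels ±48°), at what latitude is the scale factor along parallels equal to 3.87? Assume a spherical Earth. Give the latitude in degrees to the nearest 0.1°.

The equidistant cylindrical projection with φ₀ = 48° has h = 1 (meridians true) and k = cos φ₀ / cos φ along parallels.
k = cos φ₀ / cos φ = 3.87  ⇒  cos φ = cos 48° / 3.87 = 0.1729.
φ = arccos(0.1729) ≈ 80.0°.

80.0°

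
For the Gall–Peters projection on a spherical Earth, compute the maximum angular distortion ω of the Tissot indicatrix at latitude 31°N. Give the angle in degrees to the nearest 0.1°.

21.9°

Gall–Peters is a cylindrical equal-area projection with standard parallels at ±45°. For cylindrical equal-area with standard parallel φ₀, h = cos φ / cos φ₀ and k = cos φ₀ / cos φ, so h·k = 1.
At 31°: h = 1.212, k = 0.8249; principal scales a = 1.212, b = 0.8249.
sin(ω/2) = (a − b)/(a + b) = 0.3873/2.037 = 0.1901, so ω = 2 arcsin(0.1901) ≈ 21.9°.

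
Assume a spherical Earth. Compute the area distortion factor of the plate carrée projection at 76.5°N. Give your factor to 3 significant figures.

For the equirectangular projection with φ₀ = 0 (plate carrée), h = 1 along meridians and k = sec φ along parallels.
Areal scale = h·k = 1 × sec φ; at 76.5°, h = 1.000, k = 4.284, so h·k = 4.284.

4.28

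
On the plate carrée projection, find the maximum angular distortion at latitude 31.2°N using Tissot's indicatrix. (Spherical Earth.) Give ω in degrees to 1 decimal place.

8.9°

Plate carrée maps x = Rλ, y = Rφ. The meridian scale is h = 1 and the parallel scale is k = 1/cos φ = sec φ.
At 31.2°: h = 1.000, k = 1.169; principal scales a = 1.169, b = 1.000.
sin(ω/2) = (a − b)/(a + b) = 0.1691/2.169 = 0.07796, so ω = 2 arcsin(0.07796) ≈ 8.9°.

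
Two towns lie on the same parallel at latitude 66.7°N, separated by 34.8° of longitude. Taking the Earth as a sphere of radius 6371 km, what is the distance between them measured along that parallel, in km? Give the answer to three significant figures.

1530 km

Arc length along a parallel = R cos φ · Δλ (with Δλ in radians).
= 6371 × cos 66.7° × (34.8° × π/180) = 6371 × 0.3955 × 0.6074 ≈ 1530 km.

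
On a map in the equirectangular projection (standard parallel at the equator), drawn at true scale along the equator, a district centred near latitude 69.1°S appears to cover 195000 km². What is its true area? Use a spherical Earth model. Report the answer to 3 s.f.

69600 km²

Plate carrée maps x = Rλ, y = Rφ. The meridian scale is h = 1 and the parallel scale is k = 1/cos φ = sec φ.
Areal scale = h·k = 1 × sec φ; at 69.1°, h = 1.000, k = 2.803, so h·k = 2.803.
True area = apparent / (areal scale) = 195000 / 2.803 ≈ 69600 km².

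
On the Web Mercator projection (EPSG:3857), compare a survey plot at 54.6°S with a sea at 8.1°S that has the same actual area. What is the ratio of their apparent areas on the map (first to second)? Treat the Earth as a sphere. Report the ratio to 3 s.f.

2.92

Mercator areal scale is sec²φ.
At 54.6°: sec²(54.6°) = 1/0.5793² = 2.980.
At 8.1°: sec²(8.1°) = 1/0.9900² = 1.020.
Ratio = 2.980/1.020 = cos²(8.1°)/cos²(54.6°) ≈ 2.92.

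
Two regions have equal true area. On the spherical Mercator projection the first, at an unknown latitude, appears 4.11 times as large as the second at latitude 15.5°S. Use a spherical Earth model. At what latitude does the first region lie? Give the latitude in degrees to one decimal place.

Mercator areal scale is sec²φ, so apparent-area ratio = sec²φ₁ / sec²φ₂ = cos²φ₂ / cos²φ₁.
cos²φ₂ / cos²φ₁ = 4.11  ⇒  cos φ₁ = cos 15.5° / √4.11 = 0.9636/2.027 = 0.4753.
φ₁ = arccos(0.4753) ≈ 61.6°.

61.6°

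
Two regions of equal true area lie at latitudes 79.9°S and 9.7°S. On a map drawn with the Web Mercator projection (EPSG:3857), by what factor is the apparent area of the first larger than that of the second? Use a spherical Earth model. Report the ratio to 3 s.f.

Mercator is conformal with k = sec φ, so areal scale = k² = sec²φ.
At 79.9°: sec²(79.9°) = 1/0.1754² = 32.52.
At 9.7°: sec²(9.7°) = 1/0.9857² = 1.029.
Ratio = 32.52/1.029 = cos²(9.7°)/cos²(79.9°) ≈ 31.6.

31.6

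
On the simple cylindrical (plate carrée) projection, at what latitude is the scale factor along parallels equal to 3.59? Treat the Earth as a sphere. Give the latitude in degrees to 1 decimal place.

73.8°

Plate carrée: h = 1, k = sec φ along parallels.
sec φ = 3.59  ⇒  cos φ = 0.2786  ⇒  φ ≈ 73.8°.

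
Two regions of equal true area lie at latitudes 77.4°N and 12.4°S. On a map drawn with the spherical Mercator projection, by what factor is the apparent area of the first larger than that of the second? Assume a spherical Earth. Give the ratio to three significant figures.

20.0

On Mercator, area is exaggerated by sec²φ = 1/cos²φ.
At 77.4°: sec²(77.4°) = 1/0.2181² = 21.01.
At 12.4°: sec²(12.4°) = 1/0.9767² = 1.048.
Ratio = 21.01/1.048 = cos²(12.4°)/cos²(77.4°) ≈ 20.0.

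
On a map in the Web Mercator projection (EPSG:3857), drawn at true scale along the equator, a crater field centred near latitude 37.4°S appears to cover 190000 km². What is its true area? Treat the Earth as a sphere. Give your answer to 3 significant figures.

For Mercator, h = k = sec φ (a conformal cylindrical projection has a single point scale, 1/cos φ).
Areal scale = k² = sec²φ = 1/cos²(37.4°) = 1/0.7944² = 1.585.
True area = apparent / (areal scale) = 190000 / 1.585 ≈ 120000 km².

120000 km²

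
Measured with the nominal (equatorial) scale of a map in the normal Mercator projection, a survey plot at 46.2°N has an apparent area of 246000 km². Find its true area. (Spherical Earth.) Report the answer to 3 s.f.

118000 km²

The Mercator projection is conformal; its linear scale factor is the same in every direction and equals sec φ = 1/cos φ.
Areal scale = k² = sec²φ = 1/cos²(46.2°) = 1/0.6921² = 2.087.
True area = apparent / (areal scale) = 246000 / 2.087 ≈ 118000 km².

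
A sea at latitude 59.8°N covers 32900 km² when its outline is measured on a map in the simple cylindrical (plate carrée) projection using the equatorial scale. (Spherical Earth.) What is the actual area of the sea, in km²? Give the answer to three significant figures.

For the equirectangular projection with φ₀ = 0 (plate carrée), h = 1 along meridians and k = sec φ along parallels.
Areal scale = h·k = 1 × sec φ; at 59.8°, h = 1.000, k = 1.988, so h·k = 1.988.
True area = apparent / (areal scale) = 32900 / 1.988 ≈ 16500 km².

16500 km²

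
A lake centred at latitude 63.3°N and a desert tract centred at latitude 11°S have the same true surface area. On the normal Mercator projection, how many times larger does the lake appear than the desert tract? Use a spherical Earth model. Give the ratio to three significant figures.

4.77

Mercator is conformal with k = sec φ, so areal scale = k² = sec²φ.
At 63.3°: sec²(63.3°) = 1/0.4493² = 4.953.
At 11°: sec²(11°) = 1/0.9816² = 1.038.
Ratio = 4.953/1.038 = cos²(11°)/cos²(63.3°) ≈ 4.77.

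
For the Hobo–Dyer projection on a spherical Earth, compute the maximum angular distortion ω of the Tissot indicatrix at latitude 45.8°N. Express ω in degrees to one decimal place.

The Hobo–Dyer projection is cylindrical equal-area with φ₀ = 37.5°. A cylindrical equal-area projection with standard parallel φ₀ has meridian scale h = cos φ / cos φ₀ and parallel scale k = cos φ₀ / cos φ (so areas are preserved, h·k = 1).
At 45.8°: h = 0.8788, k = 1.138; principal scales a = 1.138, b = 0.8788.
sin(ω/2) = (a − b)/(a + b) = 0.2592/2.017 = 0.1285, so ω = 2 arcsin(0.1285) ≈ 14.8°.

14.8°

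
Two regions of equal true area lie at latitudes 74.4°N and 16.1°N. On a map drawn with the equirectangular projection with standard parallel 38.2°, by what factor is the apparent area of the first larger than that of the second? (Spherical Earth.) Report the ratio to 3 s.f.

With standard parallel φ₀ = 38.2°, the equirectangular projection gives x = Rλ cos φ₀, y = Rφ, so h = 1 and k = cos 38.2° / cos φ.
Areal scale at 74.4°: h·k = 1.000 × 2.922 = 2.922.
Areal scale at 16.1°: h·k = 1.000 × 0.8179 = 0.8179.
Ratio = 2.922/0.8179 ≈ 3.57.

3.57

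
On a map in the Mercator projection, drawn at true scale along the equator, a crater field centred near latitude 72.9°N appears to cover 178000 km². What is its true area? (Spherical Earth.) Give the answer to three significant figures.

15400 km²

The Mercator projection is conformal; its linear scale factor is the same in every direction and equals sec φ = 1/cos φ.
Areal scale = k² = sec²φ = 1/cos²(72.9°) = 1/0.2940² = 11.57.
True area = apparent / (areal scale) = 178000 / 11.57 ≈ 15400 km².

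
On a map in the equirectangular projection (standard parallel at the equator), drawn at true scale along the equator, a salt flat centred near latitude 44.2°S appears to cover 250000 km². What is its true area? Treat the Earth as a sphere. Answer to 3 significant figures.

Plate carrée maps x = Rλ, y = Rφ. The meridian scale is h = 1 and the parallel scale is k = 1/cos φ = sec φ.
Areal scale = h·k = 1 × sec φ; at 44.2°, h = 1.000, k = 1.395, so h·k = 1.395.
True area = apparent / (areal scale) = 250000 / 1.395 ≈ 179000 km².

179000 km²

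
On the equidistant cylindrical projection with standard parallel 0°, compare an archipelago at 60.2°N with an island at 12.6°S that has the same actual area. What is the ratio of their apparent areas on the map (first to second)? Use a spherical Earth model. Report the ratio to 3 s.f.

In the plate carrée (x = Rλ, y = Rφ), meridians are true-scale (h = 1) and parallels are stretched by k = sec φ.
Areal scale at 60.2°: h·k = 1.000 × 2.012 = 2.012.
Areal scale at 12.6°: h·k = 1.000 × 1.025 = 1.025.
Ratio = 2.012/1.025 ≈ 1.96.

1.96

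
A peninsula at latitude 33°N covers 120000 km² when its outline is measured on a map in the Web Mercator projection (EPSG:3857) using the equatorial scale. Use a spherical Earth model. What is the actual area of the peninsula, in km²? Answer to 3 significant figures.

84400 km²

Mercator is conformal, so the point scale is isotropic: h = k = sec φ = 1/cos φ.
Areal scale = k² = sec²φ = 1/cos²(33°) = 1/0.8387² = 1.422.
True area = apparent / (areal scale) = 120000 / 1.422 ≈ 84400 km².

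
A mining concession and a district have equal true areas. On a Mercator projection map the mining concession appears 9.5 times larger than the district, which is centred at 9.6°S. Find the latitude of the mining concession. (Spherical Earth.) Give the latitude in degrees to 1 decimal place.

71.3°

For equal true areas on Mercator, apparent areas scale as sec²φ, so the ratio is cos²φ₂ / cos²φ₁.
cos²φ₂ / cos²φ₁ = 9.5  ⇒  cos φ₁ = cos 9.6° / √9.5 = 0.9860/3.082 = 0.3199.
φ₁ = arccos(0.3199) ≈ 71.3°.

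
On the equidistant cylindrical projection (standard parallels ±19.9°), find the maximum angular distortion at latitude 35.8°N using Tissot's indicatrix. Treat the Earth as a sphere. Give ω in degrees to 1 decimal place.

8.5°

The equidistant cylindrical projection with φ₀ = 19.9° has h = 1 (meridians true) and k = cos φ₀ / cos φ along parallels.
At 35.8°: h = 1.000, k = 1.159; principal scales a = 1.159, b = 1.000.
sin(ω/2) = (a − b)/(a + b) = 0.1593/2.159 = 0.07379, so ω = 2 arcsin(0.07379) ≈ 8.5°.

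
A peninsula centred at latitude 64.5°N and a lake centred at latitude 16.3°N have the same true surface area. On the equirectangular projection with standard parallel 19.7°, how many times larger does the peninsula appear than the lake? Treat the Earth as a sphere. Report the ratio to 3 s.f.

2.23

In the equirectangular projection with standard parallel φ₀ = 19.7° (x = Rλ cos φ₀, y = Rφ), meridians are true-scale (h = 1) and the parallel scale is k = cos φ₀ / cos φ.
Areal scale at 64.5°: h·k = 1.000 × 2.187 = 2.187.
Areal scale at 16.3°: h·k = 1.000 × 0.9809 = 0.9809.
Ratio = 2.187/0.9809 ≈ 2.23.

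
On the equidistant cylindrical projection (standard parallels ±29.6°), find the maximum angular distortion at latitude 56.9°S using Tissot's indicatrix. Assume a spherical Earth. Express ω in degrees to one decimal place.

26.4°

The equidistant cylindrical projection with φ₀ = 29.6° has h = 1 (meridians true) and k = cos φ₀ / cos φ along parallels.
At 56.9°: h = 1.000, k = 1.592; principal scales a = 1.592, b = 1.000.
sin(ω/2) = (a − b)/(a + b) = 0.5922/2.592 = 0.2284, so ω = 2 arcsin(0.2284) ≈ 26.4°.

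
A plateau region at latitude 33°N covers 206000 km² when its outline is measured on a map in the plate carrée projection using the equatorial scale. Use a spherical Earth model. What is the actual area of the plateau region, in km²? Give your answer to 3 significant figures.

173000 km²

For the equirectangular projection with φ₀ = 0 (plate carrée), h = 1 along meridians and k = sec φ along parallels.
Areal scale = h·k = 1 × sec φ; at 33°, h = 1.000, k = 1.192, so h·k = 1.192.
True area = apparent / (areal scale) = 206000 / 1.192 ≈ 173000 km².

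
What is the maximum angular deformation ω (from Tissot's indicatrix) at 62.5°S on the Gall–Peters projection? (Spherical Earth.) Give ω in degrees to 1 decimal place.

47.4°

Gall–Peters is a cylindrical equal-area projection with standard parallels at ±45°. A cylindrical equal-area projection with standard parallel φ₀ has meridian scale h = cos φ / cos φ₀ and parallel scale k = cos φ₀ / cos φ (so areas are preserved, h·k = 1).
At 62.5°: h = 0.6530, k = 1.531; principal scales a = 1.531, b = 0.6530.
sin(ω/2) = (a − b)/(a + b) = 0.8784/2.184 = 0.4021, so ω = 2 arcsin(0.4021) ≈ 47.4°.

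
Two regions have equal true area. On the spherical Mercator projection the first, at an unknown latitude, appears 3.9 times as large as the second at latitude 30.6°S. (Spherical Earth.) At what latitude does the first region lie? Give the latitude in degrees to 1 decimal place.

Mercator areal scale is sec²φ, so apparent-area ratio = sec²φ₁ / sec²φ₂ = cos²φ₂ / cos²φ₁.
cos²φ₂ / cos²φ₁ = 3.9  ⇒  cos φ₁ = cos 30.6° / √3.9 = 0.8607/1.975 = 0.4359.
φ₁ = arccos(0.4359) ≈ 64.2°.

64.2°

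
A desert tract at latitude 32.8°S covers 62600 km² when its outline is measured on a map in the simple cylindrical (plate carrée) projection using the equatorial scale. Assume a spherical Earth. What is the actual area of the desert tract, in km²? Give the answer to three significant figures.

52600 km²

Plate carrée maps x = Rλ, y = Rφ. The meridian scale is h = 1 and the parallel scale is k = 1/cos φ = sec φ.
Areal scale = h·k = 1 × sec φ; at 32.8°, h = 1.000, k = 1.190, so h·k = 1.190.
True area = apparent / (areal scale) = 62600 / 1.190 ≈ 52600 km².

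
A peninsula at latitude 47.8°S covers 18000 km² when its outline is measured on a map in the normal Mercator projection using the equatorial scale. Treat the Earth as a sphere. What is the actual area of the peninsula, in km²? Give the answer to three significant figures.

The Mercator projection is conformal; its linear scale factor is the same in every direction and equals sec φ = 1/cos φ.
Areal scale = k² = sec²φ = 1/cos²(47.8°) = 1/0.6717² = 2.216.
True area = apparent / (areal scale) = 18000 / 2.216 ≈ 8120 km².

8120 km²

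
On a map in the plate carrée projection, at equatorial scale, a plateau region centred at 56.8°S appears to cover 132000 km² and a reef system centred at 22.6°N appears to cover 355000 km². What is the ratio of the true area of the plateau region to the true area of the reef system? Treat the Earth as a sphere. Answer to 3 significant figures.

0.221

Plate carrée has h = 1 and k = sec φ, giving areal scale sec φ; true area = (apparent area) · cos φ.
True area of plateau region: 132000 × cos(56.8°) = 132000 × 0.5476 = 72280 km².
True area of reef system: 355000 × cos(22.6°) = 355000 × 0.9232 = 327700 km².
Ratio = 72280 / 327700 ≈ 0.221.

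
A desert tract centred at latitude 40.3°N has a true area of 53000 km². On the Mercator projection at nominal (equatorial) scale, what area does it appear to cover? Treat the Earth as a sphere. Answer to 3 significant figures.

91100 km²

The Mercator projection is conformal; its linear scale factor is the same in every direction and equals sec φ = 1/cos φ.
Areal scale = k² = sec²φ = 1/cos²(40.3°) = 1/0.7627² = 1.719.
Apparent area = 53000 × 1.719 ≈ 91100 km².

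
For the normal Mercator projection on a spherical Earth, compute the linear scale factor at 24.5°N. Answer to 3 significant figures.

Mercator is conformal, so the point scale is isotropic: h = k = sec φ = 1/cos φ.
k = 1/cos 24.5° = 1/0.9100 = 1.099.

1.10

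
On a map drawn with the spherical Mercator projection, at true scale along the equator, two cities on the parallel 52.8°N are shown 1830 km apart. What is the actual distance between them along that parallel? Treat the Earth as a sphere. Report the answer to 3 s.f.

1110 km

For Mercator, h = k = sec φ (a conformal cylindrical projection has a single point scale, 1/cos φ).
Along the parallel at 52.8°, map distances are exaggerated by k = sec 52.8° = 1.654.
True distance = 1830 / 1.654 = 1830 × cos 52.8° ≈ 1110 km.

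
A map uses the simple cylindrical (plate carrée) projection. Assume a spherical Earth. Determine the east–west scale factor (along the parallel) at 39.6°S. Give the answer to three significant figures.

Plate carrée maps x = Rλ, y = Rφ. The meridian scale is h = 1 and the parallel scale is k = 1/cos φ = sec φ.
k = 1/cos 39.6° = 1/0.7705 = 1.298.

1.30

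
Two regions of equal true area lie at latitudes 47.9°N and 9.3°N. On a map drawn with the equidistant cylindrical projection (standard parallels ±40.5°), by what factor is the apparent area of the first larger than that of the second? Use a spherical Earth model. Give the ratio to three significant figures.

With standard parallel φ₀ = 40.5°, the equirectangular projection gives x = Rλ cos φ₀, y = Rφ, so h = 1 and k = cos 40.5° / cos φ.
Areal scale at 47.9°: h·k = 1.000 × 1.134 = 1.134.
Areal scale at 9.3°: h·k = 1.000 × 0.7705 = 0.7705.
Ratio = 1.134/0.7705 ≈ 1.47.

1.47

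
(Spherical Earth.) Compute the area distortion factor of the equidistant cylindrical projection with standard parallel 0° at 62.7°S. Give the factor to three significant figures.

In the plate carrée (x = Rλ, y = Rφ), meridians are true-scale (h = 1) and parallels are stretched by k = sec φ.
Areal scale = h·k = 1 × sec φ; at 62.7°, h = 1.000, k = 2.180, so h·k = 2.180.

2.18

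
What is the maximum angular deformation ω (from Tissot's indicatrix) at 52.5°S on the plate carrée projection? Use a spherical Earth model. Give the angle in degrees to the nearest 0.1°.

For the equirectangular projection with φ₀ = 0 (plate carrée), h = 1 along meridians and k = sec φ along parallels.
At 52.5°: h = 1.000, k = 1.643; principal scales a = 1.643, b = 1.000.
sin(ω/2) = (a − b)/(a + b) = 0.6427/2.643 = 0.2432, so ω = 2 arcsin(0.2432) ≈ 28.2°.

28.2°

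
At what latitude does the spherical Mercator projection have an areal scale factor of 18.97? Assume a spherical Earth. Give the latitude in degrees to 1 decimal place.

76.7°

Mercator areal scale is sec²φ.
sec²φ = 18.97  ⇒  cos²φ = 0.05271  ⇒  cos φ = 0.2296.
φ = arccos(0.2296) ≈ 76.7°.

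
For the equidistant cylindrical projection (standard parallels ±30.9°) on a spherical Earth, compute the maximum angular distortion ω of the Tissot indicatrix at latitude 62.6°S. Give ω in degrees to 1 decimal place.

With standard parallel φ₀ = 30.9°, the equirectangular projection gives x = Rλ cos φ₀, y = Rφ, so h = 1 and k = cos 30.9° / cos φ.
At 62.6°: h = 1.000, k = 1.865; principal scales a = 1.865, b = 1.000.
sin(ω/2) = (a − b)/(a + b) = 0.8645/2.865 = 0.3018, so ω = 2 arcsin(0.3018) ≈ 35.1°.

35.1°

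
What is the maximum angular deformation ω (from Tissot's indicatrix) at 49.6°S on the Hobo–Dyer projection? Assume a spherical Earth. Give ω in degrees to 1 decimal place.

The Hobo–Dyer projection is cylindrical equal-area with φ₀ = 37.5°. For cylindrical equal-area with standard parallel φ₀, h = cos φ / cos φ₀ and k = cos φ₀ / cos φ, so h·k = 1.
At 49.6°: h = 0.8169, k = 1.224; principal scales a = 1.224, b = 0.8169.
sin(ω/2) = (a − b)/(a + b) = 0.4071/2.041 = 0.1995, so ω = 2 arcsin(0.1995) ≈ 23.0°.

23.0°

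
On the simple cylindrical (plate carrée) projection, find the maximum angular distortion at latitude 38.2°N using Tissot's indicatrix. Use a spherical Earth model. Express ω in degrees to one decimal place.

Plate carrée maps x = Rλ, y = Rφ. The meridian scale is h = 1 and the parallel scale is k = 1/cos φ = sec φ.
At 38.2°: h = 1.000, k = 1.272; principal scales a = 1.272, b = 1.000.
sin(ω/2) = (a − b)/(a + b) = 0.2725/2.272 = 0.1199, so ω = 2 arcsin(0.1199) ≈ 13.8°.

13.8°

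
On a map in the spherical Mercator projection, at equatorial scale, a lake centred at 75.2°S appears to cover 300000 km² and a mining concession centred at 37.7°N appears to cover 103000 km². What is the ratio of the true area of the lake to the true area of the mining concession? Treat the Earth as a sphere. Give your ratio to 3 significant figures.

0.304

On Mercator the areal scale is sec²φ, so true area = apparent × cos²φ.
True area of lake: 300000 × cos²(75.2°) = 300000 × 0.06525 = 19580 km².
True area of mining concession: 103000 × cos²(37.7°) = 103000 × 0.6260 = 64480 km².
Ratio = 19580 / 64480 ≈ 0.304.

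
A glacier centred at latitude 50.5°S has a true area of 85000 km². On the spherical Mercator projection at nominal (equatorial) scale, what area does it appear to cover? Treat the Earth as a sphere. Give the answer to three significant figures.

Mercator is conformal, so the point scale is isotropic: h = k = sec φ = 1/cos φ.
Areal scale = k² = sec²φ = 1/cos²(50.5°) = 1/0.6361² = 2.472.
Apparent area = 85000 × 2.472 ≈ 210000 km².

210000 km²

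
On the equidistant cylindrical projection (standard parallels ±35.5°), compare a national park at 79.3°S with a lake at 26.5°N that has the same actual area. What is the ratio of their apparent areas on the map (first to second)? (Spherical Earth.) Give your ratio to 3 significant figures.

The equidistant cylindrical projection with φ₀ = 35.5° has h = 1 (meridians true) and k = cos φ₀ / cos φ along parallels.
Areal scale at 79.3°: h·k = 1.000 × 4.385 = 4.385.
Areal scale at 26.5°: h·k = 1.000 × 0.9097 = 0.9097.
Ratio = 4.385/0.9097 ≈ 4.82.

4.82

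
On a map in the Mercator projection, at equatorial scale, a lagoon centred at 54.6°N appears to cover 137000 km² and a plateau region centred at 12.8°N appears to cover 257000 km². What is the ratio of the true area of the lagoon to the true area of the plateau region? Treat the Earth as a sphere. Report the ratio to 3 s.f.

0.188

On Mercator the areal scale is sec²φ, so true area = apparent × cos²φ.
True area of lagoon: 137000 × cos²(54.6°) = 137000 × 0.3356 = 45970 km².
True area of plateau region: 257000 × cos²(12.8°) = 257000 × 0.9509 = 244400 km².
Ratio = 45970 / 244400 ≈ 0.188.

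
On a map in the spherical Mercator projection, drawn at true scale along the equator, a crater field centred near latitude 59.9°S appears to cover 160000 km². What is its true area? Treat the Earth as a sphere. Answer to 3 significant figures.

Mercator is conformal, so the point scale is isotropic: h = k = sec φ = 1/cos φ.
Areal scale = k² = sec²φ = 1/cos²(59.9°) = 1/0.5015² = 3.976.
True area = apparent / (areal scale) = 160000 / 3.976 ≈ 40200 km².

40200 km²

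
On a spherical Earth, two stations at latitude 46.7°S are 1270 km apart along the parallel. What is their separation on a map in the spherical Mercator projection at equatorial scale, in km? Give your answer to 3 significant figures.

The Mercator projection is conformal; its linear scale factor is the same in every direction and equals sec φ = 1/cos φ.
Along the parallel, k = sec 46.7° = 1/0.6858 = 1.458.
Map distance = 1270 × 1.458 ≈ 1850 km.

1850 km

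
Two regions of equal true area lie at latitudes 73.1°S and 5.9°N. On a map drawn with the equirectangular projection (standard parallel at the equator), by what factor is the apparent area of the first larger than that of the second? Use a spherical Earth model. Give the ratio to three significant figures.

For the equirectangular projection with φ₀ = 0 (plate carrée), h = 1 along meridians and k = sec φ along parallels.
Areal scale at 73.1°: h·k = 1.000 × 3.440 = 3.440.
Areal scale at 5.9°: h·k = 1.000 × 1.005 = 1.005.
Ratio = 3.440/1.005 ≈ 3.42.

3.42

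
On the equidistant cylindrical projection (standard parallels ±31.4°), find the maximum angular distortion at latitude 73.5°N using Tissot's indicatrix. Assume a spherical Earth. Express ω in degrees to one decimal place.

The equidistant cylindrical projection with φ₀ = 31.4° has h = 1 (meridians true) and k = cos φ₀ / cos φ along parallels.
At 73.5°: h = 1.000, k = 3.005; principal scales a = 3.005, b = 1.000.
sin(ω/2) = (a − b)/(a + b) = 2.005/4.005 = 0.5007, so ω = 2 arcsin(0.5007) ≈ 60.1°.

60.1°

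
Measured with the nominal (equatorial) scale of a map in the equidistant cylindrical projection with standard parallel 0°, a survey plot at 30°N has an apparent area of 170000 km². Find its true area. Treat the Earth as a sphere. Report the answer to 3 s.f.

For the equirectangular projection with φ₀ = 0 (plate carrée), h = 1 along meridians and k = sec φ along parallels.
Areal scale = h·k = 1 × sec φ; at 30°, h = 1.000, k = 1.155, so h·k = 1.155.
True area = apparent / (areal scale) = 170000 / 1.155 ≈ 147000 km².

147000 km²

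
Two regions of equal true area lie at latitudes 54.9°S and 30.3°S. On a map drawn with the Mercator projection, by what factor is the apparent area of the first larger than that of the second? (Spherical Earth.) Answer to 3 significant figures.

Mercator areal scale is sec²φ.
At 54.9°: sec²(54.9°) = 1/0.5750² = 3.025.
At 30.3°: sec²(30.3°) = 1/0.8634² = 1.341.
Ratio = 3.025/1.341 = cos²(30.3°)/cos²(54.9°) ≈ 2.25.

2.25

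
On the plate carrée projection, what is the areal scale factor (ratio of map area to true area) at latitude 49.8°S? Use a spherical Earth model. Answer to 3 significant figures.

1.55

For the equirectangular projection with φ₀ = 0 (plate carrée), h = 1 along meridians and k = sec φ along parallels.
Areal scale = h·k = 1 × sec φ; at 49.8°, h = 1.000, k = 1.549, so h·k = 1.549.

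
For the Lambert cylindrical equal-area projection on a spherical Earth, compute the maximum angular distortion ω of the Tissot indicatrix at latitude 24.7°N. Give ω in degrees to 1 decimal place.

11.0°

The Lambert cylindrical equal-area projection is the cylindrical equal-area projection with its standard parallel at the equator (φ₀ = 0). A cylindrical equal-area projection with standard parallel φ₀ has meridian scale h = cos φ / cos φ₀ and parallel scale k = cos φ₀ / cos φ (so areas are preserved, h·k = 1).
At 24.7°: h = 0.9085, k = 1.101; principal scales a = 1.101, b = 0.9085.
sin(ω/2) = (a − b)/(a + b) = 0.1922/2.009 = 0.09566, so ω = 2 arcsin(0.09566) ≈ 11.0°.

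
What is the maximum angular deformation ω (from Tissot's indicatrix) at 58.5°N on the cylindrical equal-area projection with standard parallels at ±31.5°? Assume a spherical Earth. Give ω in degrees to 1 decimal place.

54.0°

A cylindrical equal-area projection with standard parallel φ₀ has meridian scale h = cos φ / cos φ₀ and parallel scale k = cos φ₀ / cos φ (so areas are preserved, h·k = 1).
At 58.5°: h = 0.6128, k = 1.632; principal scales a = 1.632, b = 0.6128.
sin(ω/2) = (a − b)/(a + b) = 1.019/2.245 = 0.4540, so ω = 2 arcsin(0.4540) ≈ 54.0°.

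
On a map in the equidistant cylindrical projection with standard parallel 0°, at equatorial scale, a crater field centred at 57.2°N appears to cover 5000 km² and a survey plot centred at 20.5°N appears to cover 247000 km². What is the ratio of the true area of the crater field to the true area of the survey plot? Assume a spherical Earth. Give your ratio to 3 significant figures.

0.0117

On the plate carrée, areal scale = h·k = 1 × sec φ, so true area = apparent × cos φ.
True area of crater field: 5000 × cos(57.2°) = 5000 × 0.5417 = 2709 km².
True area of survey plot: 247000 × cos(20.5°) = 247000 × 0.9367 = 231400 km².
Ratio = 2709 / 231400 ≈ 0.0117.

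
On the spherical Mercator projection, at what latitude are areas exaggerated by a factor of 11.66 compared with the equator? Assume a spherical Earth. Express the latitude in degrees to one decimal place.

Mercator areal scale is sec²φ.
sec²φ = 11.66  ⇒  cos²φ = 0.08576  ⇒  cos φ = 0.2929.
φ = arccos(0.2929) ≈ 73.0°.

73.0°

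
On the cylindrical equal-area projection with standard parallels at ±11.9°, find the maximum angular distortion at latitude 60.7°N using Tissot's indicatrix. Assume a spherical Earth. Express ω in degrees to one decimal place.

73.7°

For cylindrical equal-area with standard parallel φ₀, h = cos φ / cos φ₀ and k = cos φ₀ / cos φ, so h·k = 1.
At 60.7°: h = 0.5001, k = 1.999; principal scales a = 1.999, b = 0.5001.
sin(ω/2) = (a − b)/(a + b) = 1.499/2.500 = 0.5998, so ω = 2 arcsin(0.5998) ≈ 73.7°.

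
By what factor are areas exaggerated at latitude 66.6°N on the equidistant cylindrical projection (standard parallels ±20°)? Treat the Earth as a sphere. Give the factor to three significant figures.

2.37

In the equirectangular projection with standard parallel φ₀ = 20° (x = Rλ cos φ₀, y = Rφ), meridians are true-scale (h = 1) and the parallel scale is k = cos φ₀ / cos φ.
Areal scale = h·k = 1 × cos φ₀ / cos φ; at 66.6°, h = 1.000, k = 2.366, so h·k = 2.366.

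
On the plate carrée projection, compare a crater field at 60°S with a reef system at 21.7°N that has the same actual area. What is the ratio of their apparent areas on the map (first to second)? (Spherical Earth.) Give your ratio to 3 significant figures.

1.86

Plate carrée maps x = Rλ, y = Rφ. The meridian scale is h = 1 and the parallel scale is k = 1/cos φ = sec φ.
Areal scale at 60°: h·k = 1.000 × 2.000 = 2.000.
Areal scale at 21.7°: h·k = 1.000 × 1.076 = 1.076.
Ratio = 2.000/1.076 ≈ 1.86.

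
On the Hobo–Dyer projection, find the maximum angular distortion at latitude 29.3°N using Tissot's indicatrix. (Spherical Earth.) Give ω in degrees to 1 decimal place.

The Hobo–Dyer projection is cylindrical equal-area with φ₀ = 37.5°. For cylindrical equal-area with standard parallel φ₀, h = cos φ / cos φ₀ and k = cos φ₀ / cos φ, so h·k = 1.
At 29.3°: h = 1.099, k = 0.9097; principal scales a = 1.099, b = 0.9097.
sin(ω/2) = (a − b)/(a + b) = 0.1895/2.009 = 0.09432, so ω = 2 arcsin(0.09432) ≈ 10.8°.

10.8°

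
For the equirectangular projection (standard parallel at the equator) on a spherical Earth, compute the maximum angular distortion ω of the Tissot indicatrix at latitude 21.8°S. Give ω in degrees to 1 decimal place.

4.3°

For the equirectangular projection with φ₀ = 0 (plate carrée), h = 1 along meridians and k = sec φ along parallels.
At 21.8°: h = 1.000, k = 1.077; principal scales a = 1.077, b = 1.000.
sin(ω/2) = (a − b)/(a + b) = 0.07702/2.077 = 0.03708, so ω = 2 arcsin(0.03708) ≈ 4.3°.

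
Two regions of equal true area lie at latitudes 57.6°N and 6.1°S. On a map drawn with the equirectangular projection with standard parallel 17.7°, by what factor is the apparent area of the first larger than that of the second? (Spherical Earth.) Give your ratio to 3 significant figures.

In the equirectangular projection with standard parallel φ₀ = 17.7° (x = Rλ cos φ₀, y = Rφ), meridians are true-scale (h = 1) and the parallel scale is k = cos φ₀ / cos φ.
Areal scale at 57.6°: h·k = 1.000 × 1.778 = 1.778.
Areal scale at 6.1°: h·k = 1.000 × 0.9581 = 0.9581.
Ratio = 1.778/0.9581 ≈ 1.86.

1.86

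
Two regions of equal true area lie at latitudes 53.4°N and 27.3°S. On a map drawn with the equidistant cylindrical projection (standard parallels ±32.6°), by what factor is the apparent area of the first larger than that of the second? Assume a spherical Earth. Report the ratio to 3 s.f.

1.49

The equidistant cylindrical projection with φ₀ = 32.6° has h = 1 (meridians true) and k = cos φ₀ / cos φ along parallels.
Areal scale at 53.4°: h·k = 1.000 × 1.413 = 1.413.
Areal scale at 27.3°: h·k = 1.000 × 0.9480 = 0.9480.
Ratio = 1.413/0.9480 ≈ 1.49.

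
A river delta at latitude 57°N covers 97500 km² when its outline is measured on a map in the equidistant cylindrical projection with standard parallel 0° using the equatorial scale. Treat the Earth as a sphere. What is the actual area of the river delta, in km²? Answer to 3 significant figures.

53100 km²

For the equirectangular projection with φ₀ = 0 (plate carrée), h = 1 along meridians and k = sec φ along parallels.
Areal scale = h·k = 1 × sec φ; at 57°, h = 1.000, k = 1.836, so h·k = 1.836.
True area = apparent / (areal scale) = 97500 / 1.836 ≈ 53100 km².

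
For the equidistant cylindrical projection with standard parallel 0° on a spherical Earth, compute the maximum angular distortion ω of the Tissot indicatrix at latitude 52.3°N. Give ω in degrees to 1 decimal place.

27.9°

Plate carrée maps x = Rλ, y = Rφ. The meridian scale is h = 1 and the parallel scale is k = 1/cos φ = sec φ.
At 52.3°: h = 1.000, k = 1.635; principal scales a = 1.635, b = 1.000.
sin(ω/2) = (a − b)/(a + b) = 0.6353/2.635 = 0.2411, so ω = 2 arcsin(0.2411) ≈ 27.9°.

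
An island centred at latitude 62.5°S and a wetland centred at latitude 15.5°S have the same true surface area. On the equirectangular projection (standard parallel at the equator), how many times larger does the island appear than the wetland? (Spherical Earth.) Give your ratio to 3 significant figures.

For the equirectangular projection with φ₀ = 0 (plate carrée), h = 1 along meridians and k = sec φ along parallels.
Areal scale at 62.5°: h·k = 1.000 × 2.166 = 2.166.
Areal scale at 15.5°: h·k = 1.000 × 1.038 = 1.038.
Ratio = 2.166/1.038 ≈ 2.09.

2.09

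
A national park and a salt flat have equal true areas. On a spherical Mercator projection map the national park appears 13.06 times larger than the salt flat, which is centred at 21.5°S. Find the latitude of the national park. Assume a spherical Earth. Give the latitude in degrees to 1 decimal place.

On Mercator, (apparent₁)/(apparent₂) = sec²φ₁ / sec²φ₂ when true areas are equal.
cos²φ₂ / cos²φ₁ = 13.06  ⇒  cos φ₁ = cos 21.5° / √13.06 = 0.9304/3.614 = 0.2575.
φ₁ = arccos(0.2575) ≈ 75.1°.

75.1°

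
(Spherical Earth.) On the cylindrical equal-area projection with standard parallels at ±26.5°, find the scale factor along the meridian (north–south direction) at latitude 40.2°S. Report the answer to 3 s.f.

Cylindrical equal-area (φ₀ = 26.5°): h = cos φ / cos 26.5° along meridians, k = cos 26.5° / cos φ along parallels; h·k = 1.
h = cos 40.2° / cos 26.5° = 0.7638/0.8949 = 0.8535.

0.853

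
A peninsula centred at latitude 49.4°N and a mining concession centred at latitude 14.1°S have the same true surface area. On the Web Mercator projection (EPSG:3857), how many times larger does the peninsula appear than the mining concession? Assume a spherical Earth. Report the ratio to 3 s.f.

2.22

Mercator areal scale is sec²φ.
At 49.4°: sec²(49.4°) = 1/0.6508² = 2.361.
At 14.1°: sec²(14.1°) = 1/0.9699² = 1.063.
Ratio = 2.361/1.063 = cos²(14.1°)/cos²(49.4°) ≈ 2.22.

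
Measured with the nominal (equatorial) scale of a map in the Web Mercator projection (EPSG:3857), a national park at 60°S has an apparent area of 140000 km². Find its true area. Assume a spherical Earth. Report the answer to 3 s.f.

For Mercator, h = k = sec φ (a conformal cylindrical projection has a single point scale, 1/cos φ).
Areal scale = k² = sec²φ = 1/cos²(60°) = 1/0.5000² = 4.000.
True area = apparent / (areal scale) = 140000 / 4.000 ≈ 35000 km².

35000 km²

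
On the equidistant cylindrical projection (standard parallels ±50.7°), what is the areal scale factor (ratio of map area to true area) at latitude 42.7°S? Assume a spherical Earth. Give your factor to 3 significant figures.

0.862

With standard parallel φ₀ = 50.7°, the equirectangular projection gives x = Rλ cos φ₀, y = Rφ, so h = 1 and k = cos 50.7° / cos φ.
Areal scale = h·k = 1 × cos φ₀ / cos φ; at 42.7°, h = 1.000, k = 0.8618, so h·k = 0.8618.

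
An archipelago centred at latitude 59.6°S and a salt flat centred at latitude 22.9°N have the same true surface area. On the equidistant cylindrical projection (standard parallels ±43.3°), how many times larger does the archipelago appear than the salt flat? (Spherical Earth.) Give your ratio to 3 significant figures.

1.82

In the equirectangular projection with standard parallel φ₀ = 43.3° (x = Rλ cos φ₀, y = Rφ), meridians are true-scale (h = 1) and the parallel scale is k = cos φ₀ / cos φ.
Areal scale at 59.6°: h·k = 1.000 × 1.438 = 1.438.
Areal scale at 22.9°: h·k = 1.000 × 0.7900 = 0.7900.
Ratio = 1.438/0.7900 ≈ 1.82.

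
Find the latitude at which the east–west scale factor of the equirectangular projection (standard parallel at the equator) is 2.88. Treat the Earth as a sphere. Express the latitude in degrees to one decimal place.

Plate carrée: h = 1, k = sec φ along parallels.
sec φ = 2.88  ⇒  cos φ = 0.3472  ⇒  φ ≈ 69.7°.

69.7°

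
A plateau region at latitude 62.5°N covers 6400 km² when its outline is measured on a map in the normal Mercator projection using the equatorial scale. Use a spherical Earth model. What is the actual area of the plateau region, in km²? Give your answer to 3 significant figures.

1360 km²

For Mercator, h = k = sec φ (a conformal cylindrical projection has a single point scale, 1/cos φ).
Areal scale = k² = sec²φ = 1/cos²(62.5°) = 1/0.4617² = 4.690.
True area = apparent / (areal scale) = 6400 / 4.690 ≈ 1360 km².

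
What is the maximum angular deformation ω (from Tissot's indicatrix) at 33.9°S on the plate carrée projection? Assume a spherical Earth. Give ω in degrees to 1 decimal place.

10.7°

In the plate carrée (x = Rλ, y = Rφ), meridians are true-scale (h = 1) and parallels are stretched by k = sec φ.
At 33.9°: h = 1.000, k = 1.205; principal scales a = 1.205, b = 1.000.
sin(ω/2) = (a − b)/(a + b) = 0.2048/2.205 = 0.09289, so ω = 2 arcsin(0.09289) ≈ 10.7°.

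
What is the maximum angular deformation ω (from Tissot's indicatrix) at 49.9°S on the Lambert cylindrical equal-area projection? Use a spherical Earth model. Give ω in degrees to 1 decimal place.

The Lambert cylindrical equal-area projection is the cylindrical equal-area projection with its standard parallel at the equator (φ₀ = 0). For cylindrical equal-area with standard parallel φ₀, h = cos φ / cos φ₀ and k = cos φ₀ / cos φ, so h·k = 1.
At 49.9°: h = 0.6441, k = 1.552; principal scales a = 1.552, b = 0.6441.
sin(ω/2) = (a − b)/(a + b) = 0.9084/2.197 = 0.4135, so ω = 2 arcsin(0.4135) ≈ 48.9°.

48.9°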